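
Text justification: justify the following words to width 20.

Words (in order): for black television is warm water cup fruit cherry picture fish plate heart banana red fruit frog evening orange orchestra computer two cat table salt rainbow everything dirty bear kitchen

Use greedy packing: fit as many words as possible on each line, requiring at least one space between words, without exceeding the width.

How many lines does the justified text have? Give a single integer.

Answer: 10

Derivation:
Line 1: ['for', 'black', 'television'] (min_width=20, slack=0)
Line 2: ['is', 'warm', 'water', 'cup'] (min_width=17, slack=3)
Line 3: ['fruit', 'cherry', 'picture'] (min_width=20, slack=0)
Line 4: ['fish', 'plate', 'heart'] (min_width=16, slack=4)
Line 5: ['banana', 'red', 'fruit'] (min_width=16, slack=4)
Line 6: ['frog', 'evening', 'orange'] (min_width=19, slack=1)
Line 7: ['orchestra', 'computer'] (min_width=18, slack=2)
Line 8: ['two', 'cat', 'table', 'salt'] (min_width=18, slack=2)
Line 9: ['rainbow', 'everything'] (min_width=18, slack=2)
Line 10: ['dirty', 'bear', 'kitchen'] (min_width=18, slack=2)
Total lines: 10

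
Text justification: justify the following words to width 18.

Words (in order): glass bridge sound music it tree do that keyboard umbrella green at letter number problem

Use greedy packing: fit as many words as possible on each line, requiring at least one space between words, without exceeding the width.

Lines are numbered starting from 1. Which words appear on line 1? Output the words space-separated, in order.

Answer: glass bridge sound

Derivation:
Line 1: ['glass', 'bridge', 'sound'] (min_width=18, slack=0)
Line 2: ['music', 'it', 'tree', 'do'] (min_width=16, slack=2)
Line 3: ['that', 'keyboard'] (min_width=13, slack=5)
Line 4: ['umbrella', 'green', 'at'] (min_width=17, slack=1)
Line 5: ['letter', 'number'] (min_width=13, slack=5)
Line 6: ['problem'] (min_width=7, slack=11)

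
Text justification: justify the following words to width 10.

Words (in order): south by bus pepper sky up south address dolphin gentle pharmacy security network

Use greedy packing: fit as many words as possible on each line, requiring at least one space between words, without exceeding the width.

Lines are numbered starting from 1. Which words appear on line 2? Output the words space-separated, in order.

Answer: bus pepper

Derivation:
Line 1: ['south', 'by'] (min_width=8, slack=2)
Line 2: ['bus', 'pepper'] (min_width=10, slack=0)
Line 3: ['sky', 'up'] (min_width=6, slack=4)
Line 4: ['south'] (min_width=5, slack=5)
Line 5: ['address'] (min_width=7, slack=3)
Line 6: ['dolphin'] (min_width=7, slack=3)
Line 7: ['gentle'] (min_width=6, slack=4)
Line 8: ['pharmacy'] (min_width=8, slack=2)
Line 9: ['security'] (min_width=8, slack=2)
Line 10: ['network'] (min_width=7, slack=3)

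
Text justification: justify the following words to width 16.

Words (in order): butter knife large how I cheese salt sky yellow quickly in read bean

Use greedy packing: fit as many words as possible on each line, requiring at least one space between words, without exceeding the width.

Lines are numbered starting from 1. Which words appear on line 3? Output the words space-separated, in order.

Line 1: ['butter', 'knife'] (min_width=12, slack=4)
Line 2: ['large', 'how', 'I'] (min_width=11, slack=5)
Line 3: ['cheese', 'salt', 'sky'] (min_width=15, slack=1)
Line 4: ['yellow', 'quickly'] (min_width=14, slack=2)
Line 5: ['in', 'read', 'bean'] (min_width=12, slack=4)

Answer: cheese salt sky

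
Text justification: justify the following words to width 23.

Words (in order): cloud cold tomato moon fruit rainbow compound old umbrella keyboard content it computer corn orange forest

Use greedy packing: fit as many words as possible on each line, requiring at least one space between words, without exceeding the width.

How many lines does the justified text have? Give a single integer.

Answer: 5

Derivation:
Line 1: ['cloud', 'cold', 'tomato', 'moon'] (min_width=22, slack=1)
Line 2: ['fruit', 'rainbow', 'compound'] (min_width=22, slack=1)
Line 3: ['old', 'umbrella', 'keyboard'] (min_width=21, slack=2)
Line 4: ['content', 'it', 'computer'] (min_width=19, slack=4)
Line 5: ['corn', 'orange', 'forest'] (min_width=18, slack=5)
Total lines: 5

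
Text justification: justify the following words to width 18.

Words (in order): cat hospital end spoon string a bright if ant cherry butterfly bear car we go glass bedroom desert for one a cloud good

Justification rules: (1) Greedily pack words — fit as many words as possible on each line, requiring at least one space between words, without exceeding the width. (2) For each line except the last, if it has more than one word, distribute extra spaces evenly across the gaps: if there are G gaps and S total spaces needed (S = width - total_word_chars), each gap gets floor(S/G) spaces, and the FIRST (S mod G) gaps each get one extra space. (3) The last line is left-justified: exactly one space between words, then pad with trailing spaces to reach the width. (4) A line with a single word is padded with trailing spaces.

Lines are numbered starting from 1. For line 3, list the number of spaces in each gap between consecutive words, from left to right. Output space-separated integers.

Answer: 4 3

Derivation:
Line 1: ['cat', 'hospital', 'end'] (min_width=16, slack=2)
Line 2: ['spoon', 'string', 'a'] (min_width=14, slack=4)
Line 3: ['bright', 'if', 'ant'] (min_width=13, slack=5)
Line 4: ['cherry', 'butterfly'] (min_width=16, slack=2)
Line 5: ['bear', 'car', 'we', 'go'] (min_width=14, slack=4)
Line 6: ['glass', 'bedroom'] (min_width=13, slack=5)
Line 7: ['desert', 'for', 'one', 'a'] (min_width=16, slack=2)
Line 8: ['cloud', 'good'] (min_width=10, slack=8)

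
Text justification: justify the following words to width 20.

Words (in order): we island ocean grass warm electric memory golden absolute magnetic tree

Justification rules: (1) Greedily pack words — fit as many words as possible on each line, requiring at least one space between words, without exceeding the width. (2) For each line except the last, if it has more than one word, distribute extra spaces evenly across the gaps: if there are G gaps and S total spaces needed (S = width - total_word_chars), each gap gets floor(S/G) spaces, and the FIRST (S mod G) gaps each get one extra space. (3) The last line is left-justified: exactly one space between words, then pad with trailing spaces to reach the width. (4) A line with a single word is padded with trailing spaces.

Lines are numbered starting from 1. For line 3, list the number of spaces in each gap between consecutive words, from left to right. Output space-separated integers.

Answer: 8

Derivation:
Line 1: ['we', 'island', 'ocean'] (min_width=15, slack=5)
Line 2: ['grass', 'warm', 'electric'] (min_width=19, slack=1)
Line 3: ['memory', 'golden'] (min_width=13, slack=7)
Line 4: ['absolute', 'magnetic'] (min_width=17, slack=3)
Line 5: ['tree'] (min_width=4, slack=16)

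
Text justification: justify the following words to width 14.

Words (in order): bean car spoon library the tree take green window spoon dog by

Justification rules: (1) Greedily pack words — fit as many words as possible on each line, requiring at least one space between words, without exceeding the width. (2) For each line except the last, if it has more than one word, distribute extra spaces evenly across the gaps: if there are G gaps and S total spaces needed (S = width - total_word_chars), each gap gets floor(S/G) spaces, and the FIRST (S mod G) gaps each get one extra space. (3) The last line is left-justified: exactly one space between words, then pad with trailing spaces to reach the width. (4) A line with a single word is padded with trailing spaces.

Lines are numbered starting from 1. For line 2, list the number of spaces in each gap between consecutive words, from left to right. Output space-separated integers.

Answer: 4

Derivation:
Line 1: ['bean', 'car', 'spoon'] (min_width=14, slack=0)
Line 2: ['library', 'the'] (min_width=11, slack=3)
Line 3: ['tree', 'take'] (min_width=9, slack=5)
Line 4: ['green', 'window'] (min_width=12, slack=2)
Line 5: ['spoon', 'dog', 'by'] (min_width=12, slack=2)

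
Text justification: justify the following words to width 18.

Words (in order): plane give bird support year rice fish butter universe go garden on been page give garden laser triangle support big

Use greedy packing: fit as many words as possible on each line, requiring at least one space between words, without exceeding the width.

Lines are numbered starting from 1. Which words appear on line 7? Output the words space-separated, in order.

Answer: triangle support

Derivation:
Line 1: ['plane', 'give', 'bird'] (min_width=15, slack=3)
Line 2: ['support', 'year', 'rice'] (min_width=17, slack=1)
Line 3: ['fish', 'butter'] (min_width=11, slack=7)
Line 4: ['universe', 'go', 'garden'] (min_width=18, slack=0)
Line 5: ['on', 'been', 'page', 'give'] (min_width=17, slack=1)
Line 6: ['garden', 'laser'] (min_width=12, slack=6)
Line 7: ['triangle', 'support'] (min_width=16, slack=2)
Line 8: ['big'] (min_width=3, slack=15)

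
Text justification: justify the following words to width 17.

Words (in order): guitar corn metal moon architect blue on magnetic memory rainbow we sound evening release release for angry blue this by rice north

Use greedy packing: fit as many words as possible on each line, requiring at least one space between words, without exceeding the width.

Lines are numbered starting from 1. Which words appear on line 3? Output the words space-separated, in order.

Answer: blue on magnetic

Derivation:
Line 1: ['guitar', 'corn', 'metal'] (min_width=17, slack=0)
Line 2: ['moon', 'architect'] (min_width=14, slack=3)
Line 3: ['blue', 'on', 'magnetic'] (min_width=16, slack=1)
Line 4: ['memory', 'rainbow', 'we'] (min_width=17, slack=0)
Line 5: ['sound', 'evening'] (min_width=13, slack=4)
Line 6: ['release', 'release'] (min_width=15, slack=2)
Line 7: ['for', 'angry', 'blue'] (min_width=14, slack=3)
Line 8: ['this', 'by', 'rice'] (min_width=12, slack=5)
Line 9: ['north'] (min_width=5, slack=12)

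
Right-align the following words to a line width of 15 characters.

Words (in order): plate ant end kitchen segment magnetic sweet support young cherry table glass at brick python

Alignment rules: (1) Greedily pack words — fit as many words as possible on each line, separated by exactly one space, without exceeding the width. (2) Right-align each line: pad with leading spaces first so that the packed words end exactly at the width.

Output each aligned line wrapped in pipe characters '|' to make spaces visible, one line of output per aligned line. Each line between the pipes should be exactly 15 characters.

Answer: |  plate ant end|
|kitchen segment|
| magnetic sweet|
|  support young|
|   cherry table|
| glass at brick|
|         python|

Derivation:
Line 1: ['plate', 'ant', 'end'] (min_width=13, slack=2)
Line 2: ['kitchen', 'segment'] (min_width=15, slack=0)
Line 3: ['magnetic', 'sweet'] (min_width=14, slack=1)
Line 4: ['support', 'young'] (min_width=13, slack=2)
Line 5: ['cherry', 'table'] (min_width=12, slack=3)
Line 6: ['glass', 'at', 'brick'] (min_width=14, slack=1)
Line 7: ['python'] (min_width=6, slack=9)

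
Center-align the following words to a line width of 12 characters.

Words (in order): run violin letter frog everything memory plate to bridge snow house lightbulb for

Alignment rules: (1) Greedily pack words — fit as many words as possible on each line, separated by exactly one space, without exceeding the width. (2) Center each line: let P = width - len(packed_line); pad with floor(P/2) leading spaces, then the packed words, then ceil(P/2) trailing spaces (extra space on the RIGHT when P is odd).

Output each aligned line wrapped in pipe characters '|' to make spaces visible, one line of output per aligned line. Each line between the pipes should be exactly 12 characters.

Answer: | run violin |
|letter frog |
| everything |
|memory plate|
| to bridge  |
| snow house |
| lightbulb  |
|    for     |

Derivation:
Line 1: ['run', 'violin'] (min_width=10, slack=2)
Line 2: ['letter', 'frog'] (min_width=11, slack=1)
Line 3: ['everything'] (min_width=10, slack=2)
Line 4: ['memory', 'plate'] (min_width=12, slack=0)
Line 5: ['to', 'bridge'] (min_width=9, slack=3)
Line 6: ['snow', 'house'] (min_width=10, slack=2)
Line 7: ['lightbulb'] (min_width=9, slack=3)
Line 8: ['for'] (min_width=3, slack=9)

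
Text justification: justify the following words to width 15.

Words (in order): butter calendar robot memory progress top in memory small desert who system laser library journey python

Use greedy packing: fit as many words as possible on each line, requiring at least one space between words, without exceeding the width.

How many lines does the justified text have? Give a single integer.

Answer: 8

Derivation:
Line 1: ['butter', 'calendar'] (min_width=15, slack=0)
Line 2: ['robot', 'memory'] (min_width=12, slack=3)
Line 3: ['progress', 'top', 'in'] (min_width=15, slack=0)
Line 4: ['memory', 'small'] (min_width=12, slack=3)
Line 5: ['desert', 'who'] (min_width=10, slack=5)
Line 6: ['system', 'laser'] (min_width=12, slack=3)
Line 7: ['library', 'journey'] (min_width=15, slack=0)
Line 8: ['python'] (min_width=6, slack=9)
Total lines: 8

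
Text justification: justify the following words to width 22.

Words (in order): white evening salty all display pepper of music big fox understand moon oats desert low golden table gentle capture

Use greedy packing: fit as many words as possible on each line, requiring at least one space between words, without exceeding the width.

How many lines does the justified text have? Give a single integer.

Line 1: ['white', 'evening', 'salty'] (min_width=19, slack=3)
Line 2: ['all', 'display', 'pepper', 'of'] (min_width=21, slack=1)
Line 3: ['music', 'big', 'fox'] (min_width=13, slack=9)
Line 4: ['understand', 'moon', 'oats'] (min_width=20, slack=2)
Line 5: ['desert', 'low', 'golden'] (min_width=17, slack=5)
Line 6: ['table', 'gentle', 'capture'] (min_width=20, slack=2)
Total lines: 6

Answer: 6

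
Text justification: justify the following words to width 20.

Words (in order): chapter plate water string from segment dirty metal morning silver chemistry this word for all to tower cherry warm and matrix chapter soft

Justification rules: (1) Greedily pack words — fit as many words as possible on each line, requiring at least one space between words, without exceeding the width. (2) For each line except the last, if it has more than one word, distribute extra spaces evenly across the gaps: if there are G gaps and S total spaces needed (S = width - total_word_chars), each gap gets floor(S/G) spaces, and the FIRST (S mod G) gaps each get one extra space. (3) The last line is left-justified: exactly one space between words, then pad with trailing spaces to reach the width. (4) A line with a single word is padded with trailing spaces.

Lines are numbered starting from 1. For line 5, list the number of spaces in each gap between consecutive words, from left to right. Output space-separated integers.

Answer: 1 1 1 1

Derivation:
Line 1: ['chapter', 'plate', 'water'] (min_width=19, slack=1)
Line 2: ['string', 'from', 'segment'] (min_width=19, slack=1)
Line 3: ['dirty', 'metal', 'morning'] (min_width=19, slack=1)
Line 4: ['silver', 'chemistry'] (min_width=16, slack=4)
Line 5: ['this', 'word', 'for', 'all', 'to'] (min_width=20, slack=0)
Line 6: ['tower', 'cherry', 'warm'] (min_width=17, slack=3)
Line 7: ['and', 'matrix', 'chapter'] (min_width=18, slack=2)
Line 8: ['soft'] (min_width=4, slack=16)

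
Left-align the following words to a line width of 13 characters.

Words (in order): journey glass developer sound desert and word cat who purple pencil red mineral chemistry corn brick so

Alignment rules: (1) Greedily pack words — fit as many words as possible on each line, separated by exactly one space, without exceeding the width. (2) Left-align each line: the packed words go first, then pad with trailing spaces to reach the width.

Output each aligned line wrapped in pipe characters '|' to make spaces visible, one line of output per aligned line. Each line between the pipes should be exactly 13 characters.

Answer: |journey glass|
|developer    |
|sound desert |
|and word cat |
|who purple   |
|pencil red   |
|mineral      |
|chemistry    |
|corn brick so|

Derivation:
Line 1: ['journey', 'glass'] (min_width=13, slack=0)
Line 2: ['developer'] (min_width=9, slack=4)
Line 3: ['sound', 'desert'] (min_width=12, slack=1)
Line 4: ['and', 'word', 'cat'] (min_width=12, slack=1)
Line 5: ['who', 'purple'] (min_width=10, slack=3)
Line 6: ['pencil', 'red'] (min_width=10, slack=3)
Line 7: ['mineral'] (min_width=7, slack=6)
Line 8: ['chemistry'] (min_width=9, slack=4)
Line 9: ['corn', 'brick', 'so'] (min_width=13, slack=0)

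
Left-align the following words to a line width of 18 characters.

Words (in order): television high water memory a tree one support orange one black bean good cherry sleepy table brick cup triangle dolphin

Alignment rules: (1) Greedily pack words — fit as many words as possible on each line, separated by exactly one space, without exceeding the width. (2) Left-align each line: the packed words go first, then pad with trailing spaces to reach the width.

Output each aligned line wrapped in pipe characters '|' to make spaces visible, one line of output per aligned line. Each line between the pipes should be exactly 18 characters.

Answer: |television high   |
|water memory a    |
|tree one support  |
|orange one black  |
|bean good cherry  |
|sleepy table brick|
|cup triangle      |
|dolphin           |

Derivation:
Line 1: ['television', 'high'] (min_width=15, slack=3)
Line 2: ['water', 'memory', 'a'] (min_width=14, slack=4)
Line 3: ['tree', 'one', 'support'] (min_width=16, slack=2)
Line 4: ['orange', 'one', 'black'] (min_width=16, slack=2)
Line 5: ['bean', 'good', 'cherry'] (min_width=16, slack=2)
Line 6: ['sleepy', 'table', 'brick'] (min_width=18, slack=0)
Line 7: ['cup', 'triangle'] (min_width=12, slack=6)
Line 8: ['dolphin'] (min_width=7, slack=11)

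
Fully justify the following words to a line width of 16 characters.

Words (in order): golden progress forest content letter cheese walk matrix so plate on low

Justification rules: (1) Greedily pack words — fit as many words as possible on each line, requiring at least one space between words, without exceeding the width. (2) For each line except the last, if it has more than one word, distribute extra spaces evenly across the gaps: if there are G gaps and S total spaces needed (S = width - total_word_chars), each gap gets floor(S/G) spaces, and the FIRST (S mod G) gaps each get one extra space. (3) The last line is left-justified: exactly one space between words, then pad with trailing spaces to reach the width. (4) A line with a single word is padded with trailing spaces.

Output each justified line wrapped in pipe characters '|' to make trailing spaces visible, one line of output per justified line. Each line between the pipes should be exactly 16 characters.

Line 1: ['golden', 'progress'] (min_width=15, slack=1)
Line 2: ['forest', 'content'] (min_width=14, slack=2)
Line 3: ['letter', 'cheese'] (min_width=13, slack=3)
Line 4: ['walk', 'matrix', 'so'] (min_width=14, slack=2)
Line 5: ['plate', 'on', 'low'] (min_width=12, slack=4)

Answer: |golden  progress|
|forest   content|
|letter    cheese|
|walk  matrix  so|
|plate on low    |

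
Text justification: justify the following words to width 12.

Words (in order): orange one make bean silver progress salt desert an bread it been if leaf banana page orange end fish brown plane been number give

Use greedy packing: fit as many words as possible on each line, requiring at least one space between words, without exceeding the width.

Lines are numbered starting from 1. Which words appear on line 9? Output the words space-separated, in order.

Answer: orange end

Derivation:
Line 1: ['orange', 'one'] (min_width=10, slack=2)
Line 2: ['make', 'bean'] (min_width=9, slack=3)
Line 3: ['silver'] (min_width=6, slack=6)
Line 4: ['progress'] (min_width=8, slack=4)
Line 5: ['salt', 'desert'] (min_width=11, slack=1)
Line 6: ['an', 'bread', 'it'] (min_width=11, slack=1)
Line 7: ['been', 'if', 'leaf'] (min_width=12, slack=0)
Line 8: ['banana', 'page'] (min_width=11, slack=1)
Line 9: ['orange', 'end'] (min_width=10, slack=2)
Line 10: ['fish', 'brown'] (min_width=10, slack=2)
Line 11: ['plane', 'been'] (min_width=10, slack=2)
Line 12: ['number', 'give'] (min_width=11, slack=1)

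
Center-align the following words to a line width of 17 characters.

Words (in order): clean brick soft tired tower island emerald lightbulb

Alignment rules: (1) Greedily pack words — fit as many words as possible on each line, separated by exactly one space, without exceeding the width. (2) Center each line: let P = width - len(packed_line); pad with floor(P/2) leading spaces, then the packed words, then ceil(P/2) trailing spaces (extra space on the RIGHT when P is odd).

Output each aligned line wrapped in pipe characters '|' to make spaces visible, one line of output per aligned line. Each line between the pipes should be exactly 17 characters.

Line 1: ['clean', 'brick', 'soft'] (min_width=16, slack=1)
Line 2: ['tired', 'tower'] (min_width=11, slack=6)
Line 3: ['island', 'emerald'] (min_width=14, slack=3)
Line 4: ['lightbulb'] (min_width=9, slack=8)

Answer: |clean brick soft |
|   tired tower   |
| island emerald  |
|    lightbulb    |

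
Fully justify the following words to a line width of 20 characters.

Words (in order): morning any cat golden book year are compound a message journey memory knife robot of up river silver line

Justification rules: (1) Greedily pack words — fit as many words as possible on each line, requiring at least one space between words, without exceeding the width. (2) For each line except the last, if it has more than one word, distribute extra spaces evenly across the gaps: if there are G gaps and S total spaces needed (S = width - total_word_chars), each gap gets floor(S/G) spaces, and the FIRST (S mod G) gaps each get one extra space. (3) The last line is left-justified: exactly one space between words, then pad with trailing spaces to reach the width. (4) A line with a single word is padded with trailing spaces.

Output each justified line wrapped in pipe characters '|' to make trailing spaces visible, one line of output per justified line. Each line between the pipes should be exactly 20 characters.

Answer: |morning    any   cat|
|golden book year are|
|compound  a  message|
|journey memory knife|
|robot  of  up  river|
|silver line         |

Derivation:
Line 1: ['morning', 'any', 'cat'] (min_width=15, slack=5)
Line 2: ['golden', 'book', 'year', 'are'] (min_width=20, slack=0)
Line 3: ['compound', 'a', 'message'] (min_width=18, slack=2)
Line 4: ['journey', 'memory', 'knife'] (min_width=20, slack=0)
Line 5: ['robot', 'of', 'up', 'river'] (min_width=17, slack=3)
Line 6: ['silver', 'line'] (min_width=11, slack=9)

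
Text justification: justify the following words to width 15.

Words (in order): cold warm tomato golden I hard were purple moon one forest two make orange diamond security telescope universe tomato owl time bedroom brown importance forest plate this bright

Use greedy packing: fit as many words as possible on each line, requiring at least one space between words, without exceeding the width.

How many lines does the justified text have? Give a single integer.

Answer: 14

Derivation:
Line 1: ['cold', 'warm'] (min_width=9, slack=6)
Line 2: ['tomato', 'golden', 'I'] (min_width=15, slack=0)
Line 3: ['hard', 'were'] (min_width=9, slack=6)
Line 4: ['purple', 'moon', 'one'] (min_width=15, slack=0)
Line 5: ['forest', 'two', 'make'] (min_width=15, slack=0)
Line 6: ['orange', 'diamond'] (min_width=14, slack=1)
Line 7: ['security'] (min_width=8, slack=7)
Line 8: ['telescope'] (min_width=9, slack=6)
Line 9: ['universe', 'tomato'] (min_width=15, slack=0)
Line 10: ['owl', 'time'] (min_width=8, slack=7)
Line 11: ['bedroom', 'brown'] (min_width=13, slack=2)
Line 12: ['importance'] (min_width=10, slack=5)
Line 13: ['forest', 'plate'] (min_width=12, slack=3)
Line 14: ['this', 'bright'] (min_width=11, slack=4)
Total lines: 14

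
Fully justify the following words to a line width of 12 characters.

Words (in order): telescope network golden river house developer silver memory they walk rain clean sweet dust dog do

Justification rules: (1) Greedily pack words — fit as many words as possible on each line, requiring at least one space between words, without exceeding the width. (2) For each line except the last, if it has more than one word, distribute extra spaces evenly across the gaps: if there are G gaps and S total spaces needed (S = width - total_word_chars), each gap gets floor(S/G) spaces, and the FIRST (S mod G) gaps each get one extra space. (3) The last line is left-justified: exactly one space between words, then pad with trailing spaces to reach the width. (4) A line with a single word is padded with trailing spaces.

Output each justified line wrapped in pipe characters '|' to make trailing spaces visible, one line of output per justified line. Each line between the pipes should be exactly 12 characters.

Line 1: ['telescope'] (min_width=9, slack=3)
Line 2: ['network'] (min_width=7, slack=5)
Line 3: ['golden', 'river'] (min_width=12, slack=0)
Line 4: ['house'] (min_width=5, slack=7)
Line 5: ['developer'] (min_width=9, slack=3)
Line 6: ['silver'] (min_width=6, slack=6)
Line 7: ['memory', 'they'] (min_width=11, slack=1)
Line 8: ['walk', 'rain'] (min_width=9, slack=3)
Line 9: ['clean', 'sweet'] (min_width=11, slack=1)
Line 10: ['dust', 'dog', 'do'] (min_width=11, slack=1)

Answer: |telescope   |
|network     |
|golden river|
|house       |
|developer   |
|silver      |
|memory  they|
|walk    rain|
|clean  sweet|
|dust dog do |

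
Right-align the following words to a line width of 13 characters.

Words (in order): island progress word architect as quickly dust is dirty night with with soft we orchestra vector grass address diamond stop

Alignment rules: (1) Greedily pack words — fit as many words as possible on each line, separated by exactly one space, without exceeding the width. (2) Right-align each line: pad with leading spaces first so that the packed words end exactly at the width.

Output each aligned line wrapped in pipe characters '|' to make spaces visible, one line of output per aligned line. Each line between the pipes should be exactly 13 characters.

Answer: |       island|
|progress word|
| architect as|
| quickly dust|
|     is dirty|
|   night with|
| with soft we|
|    orchestra|
| vector grass|
|      address|
| diamond stop|

Derivation:
Line 1: ['island'] (min_width=6, slack=7)
Line 2: ['progress', 'word'] (min_width=13, slack=0)
Line 3: ['architect', 'as'] (min_width=12, slack=1)
Line 4: ['quickly', 'dust'] (min_width=12, slack=1)
Line 5: ['is', 'dirty'] (min_width=8, slack=5)
Line 6: ['night', 'with'] (min_width=10, slack=3)
Line 7: ['with', 'soft', 'we'] (min_width=12, slack=1)
Line 8: ['orchestra'] (min_width=9, slack=4)
Line 9: ['vector', 'grass'] (min_width=12, slack=1)
Line 10: ['address'] (min_width=7, slack=6)
Line 11: ['diamond', 'stop'] (min_width=12, slack=1)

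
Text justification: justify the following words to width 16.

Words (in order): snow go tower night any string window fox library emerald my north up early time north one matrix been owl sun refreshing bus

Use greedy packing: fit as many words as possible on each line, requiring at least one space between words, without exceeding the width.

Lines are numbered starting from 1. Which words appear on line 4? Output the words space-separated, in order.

Answer: library emerald

Derivation:
Line 1: ['snow', 'go', 'tower'] (min_width=13, slack=3)
Line 2: ['night', 'any', 'string'] (min_width=16, slack=0)
Line 3: ['window', 'fox'] (min_width=10, slack=6)
Line 4: ['library', 'emerald'] (min_width=15, slack=1)
Line 5: ['my', 'north', 'up'] (min_width=11, slack=5)
Line 6: ['early', 'time', 'north'] (min_width=16, slack=0)
Line 7: ['one', 'matrix', 'been'] (min_width=15, slack=1)
Line 8: ['owl', 'sun'] (min_width=7, slack=9)
Line 9: ['refreshing', 'bus'] (min_width=14, slack=2)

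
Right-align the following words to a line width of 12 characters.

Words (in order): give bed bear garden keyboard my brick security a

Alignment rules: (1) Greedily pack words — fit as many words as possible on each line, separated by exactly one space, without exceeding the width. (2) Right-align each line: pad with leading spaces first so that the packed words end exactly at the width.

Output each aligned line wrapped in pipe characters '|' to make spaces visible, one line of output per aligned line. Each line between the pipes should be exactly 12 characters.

Answer: |    give bed|
| bear garden|
| keyboard my|
|       brick|
|  security a|

Derivation:
Line 1: ['give', 'bed'] (min_width=8, slack=4)
Line 2: ['bear', 'garden'] (min_width=11, slack=1)
Line 3: ['keyboard', 'my'] (min_width=11, slack=1)
Line 4: ['brick'] (min_width=5, slack=7)
Line 5: ['security', 'a'] (min_width=10, slack=2)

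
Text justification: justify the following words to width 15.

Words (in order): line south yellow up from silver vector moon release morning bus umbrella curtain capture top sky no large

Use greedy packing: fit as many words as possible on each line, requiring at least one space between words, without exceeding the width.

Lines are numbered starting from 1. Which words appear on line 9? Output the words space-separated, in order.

Line 1: ['line', 'south'] (min_width=10, slack=5)
Line 2: ['yellow', 'up', 'from'] (min_width=14, slack=1)
Line 3: ['silver', 'vector'] (min_width=13, slack=2)
Line 4: ['moon', 'release'] (min_width=12, slack=3)
Line 5: ['morning', 'bus'] (min_width=11, slack=4)
Line 6: ['umbrella'] (min_width=8, slack=7)
Line 7: ['curtain', 'capture'] (min_width=15, slack=0)
Line 8: ['top', 'sky', 'no'] (min_width=10, slack=5)
Line 9: ['large'] (min_width=5, slack=10)

Answer: large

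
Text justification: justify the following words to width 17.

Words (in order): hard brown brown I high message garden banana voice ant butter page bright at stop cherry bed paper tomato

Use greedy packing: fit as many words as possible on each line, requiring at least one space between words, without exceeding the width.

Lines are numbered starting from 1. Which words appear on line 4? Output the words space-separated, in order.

Answer: voice ant butter

Derivation:
Line 1: ['hard', 'brown', 'brown'] (min_width=16, slack=1)
Line 2: ['I', 'high', 'message'] (min_width=14, slack=3)
Line 3: ['garden', 'banana'] (min_width=13, slack=4)
Line 4: ['voice', 'ant', 'butter'] (min_width=16, slack=1)
Line 5: ['page', 'bright', 'at'] (min_width=14, slack=3)
Line 6: ['stop', 'cherry', 'bed'] (min_width=15, slack=2)
Line 7: ['paper', 'tomato'] (min_width=12, slack=5)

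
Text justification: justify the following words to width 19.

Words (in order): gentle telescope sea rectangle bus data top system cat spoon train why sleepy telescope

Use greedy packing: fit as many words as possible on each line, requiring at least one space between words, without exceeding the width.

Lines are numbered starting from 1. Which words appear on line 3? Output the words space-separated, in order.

Answer: data top system cat

Derivation:
Line 1: ['gentle', 'telescope'] (min_width=16, slack=3)
Line 2: ['sea', 'rectangle', 'bus'] (min_width=17, slack=2)
Line 3: ['data', 'top', 'system', 'cat'] (min_width=19, slack=0)
Line 4: ['spoon', 'train', 'why'] (min_width=15, slack=4)
Line 5: ['sleepy', 'telescope'] (min_width=16, slack=3)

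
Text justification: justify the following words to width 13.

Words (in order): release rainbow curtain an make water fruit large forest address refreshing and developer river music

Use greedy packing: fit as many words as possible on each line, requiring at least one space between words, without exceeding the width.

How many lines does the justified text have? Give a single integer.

Line 1: ['release'] (min_width=7, slack=6)
Line 2: ['rainbow'] (min_width=7, slack=6)
Line 3: ['curtain', 'an'] (min_width=10, slack=3)
Line 4: ['make', 'water'] (min_width=10, slack=3)
Line 5: ['fruit', 'large'] (min_width=11, slack=2)
Line 6: ['forest'] (min_width=6, slack=7)
Line 7: ['address'] (min_width=7, slack=6)
Line 8: ['refreshing'] (min_width=10, slack=3)
Line 9: ['and', 'developer'] (min_width=13, slack=0)
Line 10: ['river', 'music'] (min_width=11, slack=2)
Total lines: 10

Answer: 10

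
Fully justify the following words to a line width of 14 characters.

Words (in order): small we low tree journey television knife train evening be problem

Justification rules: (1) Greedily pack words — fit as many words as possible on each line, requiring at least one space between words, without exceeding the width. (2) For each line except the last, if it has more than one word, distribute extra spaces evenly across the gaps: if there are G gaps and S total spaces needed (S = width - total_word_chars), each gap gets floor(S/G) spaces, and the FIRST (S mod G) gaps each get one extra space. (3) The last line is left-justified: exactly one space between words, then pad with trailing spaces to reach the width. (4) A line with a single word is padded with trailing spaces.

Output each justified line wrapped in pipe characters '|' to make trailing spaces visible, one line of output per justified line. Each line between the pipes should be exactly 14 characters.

Line 1: ['small', 'we', 'low'] (min_width=12, slack=2)
Line 2: ['tree', 'journey'] (min_width=12, slack=2)
Line 3: ['television'] (min_width=10, slack=4)
Line 4: ['knife', 'train'] (min_width=11, slack=3)
Line 5: ['evening', 'be'] (min_width=10, slack=4)
Line 6: ['problem'] (min_width=7, slack=7)

Answer: |small  we  low|
|tree   journey|
|television    |
|knife    train|
|evening     be|
|problem       |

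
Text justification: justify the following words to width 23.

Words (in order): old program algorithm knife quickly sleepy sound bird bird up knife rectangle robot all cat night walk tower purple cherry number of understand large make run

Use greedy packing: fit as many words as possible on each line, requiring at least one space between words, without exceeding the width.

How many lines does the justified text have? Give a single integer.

Line 1: ['old', 'program', 'algorithm'] (min_width=21, slack=2)
Line 2: ['knife', 'quickly', 'sleepy'] (min_width=20, slack=3)
Line 3: ['sound', 'bird', 'bird', 'up'] (min_width=18, slack=5)
Line 4: ['knife', 'rectangle', 'robot'] (min_width=21, slack=2)
Line 5: ['all', 'cat', 'night', 'walk'] (min_width=18, slack=5)
Line 6: ['tower', 'purple', 'cherry'] (min_width=19, slack=4)
Line 7: ['number', 'of', 'understand'] (min_width=20, slack=3)
Line 8: ['large', 'make', 'run'] (min_width=14, slack=9)
Total lines: 8

Answer: 8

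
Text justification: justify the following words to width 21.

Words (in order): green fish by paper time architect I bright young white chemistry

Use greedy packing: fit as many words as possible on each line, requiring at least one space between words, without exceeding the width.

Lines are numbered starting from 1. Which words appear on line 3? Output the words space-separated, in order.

Answer: bright young white

Derivation:
Line 1: ['green', 'fish', 'by', 'paper'] (min_width=19, slack=2)
Line 2: ['time', 'architect', 'I'] (min_width=16, slack=5)
Line 3: ['bright', 'young', 'white'] (min_width=18, slack=3)
Line 4: ['chemistry'] (min_width=9, slack=12)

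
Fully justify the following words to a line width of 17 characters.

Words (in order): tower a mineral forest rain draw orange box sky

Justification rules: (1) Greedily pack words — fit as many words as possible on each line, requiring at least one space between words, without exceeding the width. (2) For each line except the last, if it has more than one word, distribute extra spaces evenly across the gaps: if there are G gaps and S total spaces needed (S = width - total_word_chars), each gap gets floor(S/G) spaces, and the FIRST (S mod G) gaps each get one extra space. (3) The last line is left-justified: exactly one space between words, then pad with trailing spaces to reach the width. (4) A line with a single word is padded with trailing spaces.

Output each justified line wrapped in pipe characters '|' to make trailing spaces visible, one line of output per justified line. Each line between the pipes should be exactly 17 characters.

Answer: |tower  a  mineral|
|forest  rain draw|
|orange box sky   |

Derivation:
Line 1: ['tower', 'a', 'mineral'] (min_width=15, slack=2)
Line 2: ['forest', 'rain', 'draw'] (min_width=16, slack=1)
Line 3: ['orange', 'box', 'sky'] (min_width=14, slack=3)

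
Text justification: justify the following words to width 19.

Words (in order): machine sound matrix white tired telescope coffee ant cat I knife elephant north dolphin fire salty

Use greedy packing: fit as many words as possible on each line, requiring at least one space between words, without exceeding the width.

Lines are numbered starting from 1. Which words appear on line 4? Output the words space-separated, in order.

Line 1: ['machine', 'sound'] (min_width=13, slack=6)
Line 2: ['matrix', 'white', 'tired'] (min_width=18, slack=1)
Line 3: ['telescope', 'coffee'] (min_width=16, slack=3)
Line 4: ['ant', 'cat', 'I', 'knife'] (min_width=15, slack=4)
Line 5: ['elephant', 'north'] (min_width=14, slack=5)
Line 6: ['dolphin', 'fire', 'salty'] (min_width=18, slack=1)

Answer: ant cat I knife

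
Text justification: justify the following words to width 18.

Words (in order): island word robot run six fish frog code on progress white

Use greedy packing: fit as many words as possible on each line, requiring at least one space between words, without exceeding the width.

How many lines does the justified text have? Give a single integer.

Answer: 4

Derivation:
Line 1: ['island', 'word', 'robot'] (min_width=17, slack=1)
Line 2: ['run', 'six', 'fish', 'frog'] (min_width=17, slack=1)
Line 3: ['code', 'on', 'progress'] (min_width=16, slack=2)
Line 4: ['white'] (min_width=5, slack=13)
Total lines: 4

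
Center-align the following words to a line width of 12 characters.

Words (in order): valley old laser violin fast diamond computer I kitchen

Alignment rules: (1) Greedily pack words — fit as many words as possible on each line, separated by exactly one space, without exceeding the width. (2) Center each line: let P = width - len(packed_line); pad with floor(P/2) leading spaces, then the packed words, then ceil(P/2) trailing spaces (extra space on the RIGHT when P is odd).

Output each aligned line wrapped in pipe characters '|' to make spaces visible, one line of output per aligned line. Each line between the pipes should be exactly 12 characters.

Answer: | valley old |
|laser violin|
|fast diamond|
| computer I |
|  kitchen   |

Derivation:
Line 1: ['valley', 'old'] (min_width=10, slack=2)
Line 2: ['laser', 'violin'] (min_width=12, slack=0)
Line 3: ['fast', 'diamond'] (min_width=12, slack=0)
Line 4: ['computer', 'I'] (min_width=10, slack=2)
Line 5: ['kitchen'] (min_width=7, slack=5)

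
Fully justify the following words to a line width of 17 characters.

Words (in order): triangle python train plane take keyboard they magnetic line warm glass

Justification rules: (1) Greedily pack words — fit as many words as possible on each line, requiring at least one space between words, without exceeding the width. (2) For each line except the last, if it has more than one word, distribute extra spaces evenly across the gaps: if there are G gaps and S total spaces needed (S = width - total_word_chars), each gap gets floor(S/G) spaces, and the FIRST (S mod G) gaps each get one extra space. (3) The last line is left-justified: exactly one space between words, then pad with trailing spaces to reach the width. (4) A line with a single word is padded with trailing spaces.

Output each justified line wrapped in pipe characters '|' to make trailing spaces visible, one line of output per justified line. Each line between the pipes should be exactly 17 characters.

Line 1: ['triangle', 'python'] (min_width=15, slack=2)
Line 2: ['train', 'plane', 'take'] (min_width=16, slack=1)
Line 3: ['keyboard', 'they'] (min_width=13, slack=4)
Line 4: ['magnetic', 'line'] (min_width=13, slack=4)
Line 5: ['warm', 'glass'] (min_width=10, slack=7)

Answer: |triangle   python|
|train  plane take|
|keyboard     they|
|magnetic     line|
|warm glass       |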